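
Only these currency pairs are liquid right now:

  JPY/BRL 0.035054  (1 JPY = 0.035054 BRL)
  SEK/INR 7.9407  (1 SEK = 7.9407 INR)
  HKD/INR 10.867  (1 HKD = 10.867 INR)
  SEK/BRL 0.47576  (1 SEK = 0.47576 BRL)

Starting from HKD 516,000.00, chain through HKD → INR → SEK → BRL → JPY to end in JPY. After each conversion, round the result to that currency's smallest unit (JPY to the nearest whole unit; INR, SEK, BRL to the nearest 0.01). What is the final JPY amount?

HKD 516,000.00 × 10.867 = INR 5,607,372.00
INR 5,607,372.00 ÷ 7.9407 = SEK 706,155.88
SEK 706,155.88 × 0.47576 = BRL 335,960.72
BRL 335,960.72 ÷ 0.035054 = JPY 9,584,091

JPY 9,584,091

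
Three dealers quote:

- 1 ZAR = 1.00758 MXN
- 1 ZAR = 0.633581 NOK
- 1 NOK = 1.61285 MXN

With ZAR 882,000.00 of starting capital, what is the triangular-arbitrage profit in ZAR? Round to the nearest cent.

Profitable loop is ZAR → NOK → MXN → ZAR:
ZAR 882,000.00 × 0.633581 = NOK 558,818.44
NOK 558,818.44 × 1.61285 = MXN 901,290.32
MXN 901,290.32 ÷ 1.00758 = ZAR 894,509.94
Profit = ZAR 894,509.94 − ZAR 882,000.00

Profit: ZAR 12,509.94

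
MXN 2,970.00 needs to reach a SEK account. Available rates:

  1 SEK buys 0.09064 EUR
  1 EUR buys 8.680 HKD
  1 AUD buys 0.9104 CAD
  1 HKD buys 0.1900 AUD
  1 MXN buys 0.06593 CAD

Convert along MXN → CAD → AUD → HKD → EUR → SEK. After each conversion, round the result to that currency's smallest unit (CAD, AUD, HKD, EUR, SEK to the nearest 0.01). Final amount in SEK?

SEK 1,438.77

MXN 2,970.00 × 0.06593 = CAD 195.81
CAD 195.81 ÷ 0.9104 = AUD 215.08
AUD 215.08 ÷ 0.1900 = HKD 1,132.00
HKD 1,132.00 ÷ 8.680 = EUR 130.41
EUR 130.41 ÷ 0.09064 = SEK 1,438.77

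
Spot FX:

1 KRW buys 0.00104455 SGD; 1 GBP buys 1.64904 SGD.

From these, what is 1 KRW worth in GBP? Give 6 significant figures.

KRW/GBP = 0.000633429

1 KRW × 0.00104455 = 0.00104455 SGD
0.00104455 SGD ÷ 1.64904 = 0.000633429 GBP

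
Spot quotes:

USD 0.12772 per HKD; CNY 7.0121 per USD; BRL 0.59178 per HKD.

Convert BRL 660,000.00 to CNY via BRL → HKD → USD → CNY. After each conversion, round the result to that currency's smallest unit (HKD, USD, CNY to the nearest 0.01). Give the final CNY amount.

BRL 660,000.00 ÷ 0.59178 = HKD 1,115,279.33
HKD 1,115,279.33 × 0.12772 = USD 142,443.48
USD 142,443.48 × 7.0121 = CNY 998,827.93

CNY 998,827.93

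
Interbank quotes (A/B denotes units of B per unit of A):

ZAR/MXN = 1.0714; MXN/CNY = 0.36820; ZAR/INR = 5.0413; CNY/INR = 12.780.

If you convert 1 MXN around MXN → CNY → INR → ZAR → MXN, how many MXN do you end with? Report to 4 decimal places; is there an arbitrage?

Around MXN → CNY → INR → ZAR → MXN: 1 × 0.36820 × 12.780 ÷ 5.0413 × 1.0714 = 1.000055
Product ≈ 1 (deviation 0.005%, within rounding noise).

1.0001 (no arbitrage)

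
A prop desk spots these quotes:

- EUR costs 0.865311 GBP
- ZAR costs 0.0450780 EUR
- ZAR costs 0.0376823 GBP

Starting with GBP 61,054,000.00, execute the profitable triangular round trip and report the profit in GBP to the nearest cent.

Profit: GBP 2,145,491.41

Profitable loop is GBP → ZAR → EUR → GBP:
GBP 61,054,000.00 ÷ 0.0376823 = ZAR 1,620,230,187.65
ZAR 1,620,230,187.65 × 0.0450780 = EUR 73,036,736.40
EUR 73,036,736.40 × 0.865311 = GBP 63,199,491.41
Profit = GBP 63,199,491.41 − GBP 61,054,000.00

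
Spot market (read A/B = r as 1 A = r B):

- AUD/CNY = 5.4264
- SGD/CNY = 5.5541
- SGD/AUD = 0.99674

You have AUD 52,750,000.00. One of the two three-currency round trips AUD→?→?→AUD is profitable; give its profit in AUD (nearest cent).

Profitable loop is AUD → SGD → CNY → AUD:
AUD 52,750,000.00 ÷ 0.99674 = SGD 52,922,527.44
SGD 52,922,527.44 × 5.5541 = CNY 293,937,009.65
CNY 293,937,009.65 ÷ 5.4264 = AUD 54,167,958.43
Profit = AUD 54,167,958.43 − AUD 52,750,000.00

Profit: AUD 1,417,958.43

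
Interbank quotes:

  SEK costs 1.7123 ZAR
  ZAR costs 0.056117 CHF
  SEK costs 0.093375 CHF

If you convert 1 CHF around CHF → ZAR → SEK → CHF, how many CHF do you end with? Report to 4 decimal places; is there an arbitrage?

Around CHF → ZAR → SEK → CHF: 1 ÷ 0.056117 ÷ 1.7123 × 0.093375 = 0.971754
Product < 1; profitable direction is CHF → SEK → ZAR → CHF.

0.9718 (arbitrage exists)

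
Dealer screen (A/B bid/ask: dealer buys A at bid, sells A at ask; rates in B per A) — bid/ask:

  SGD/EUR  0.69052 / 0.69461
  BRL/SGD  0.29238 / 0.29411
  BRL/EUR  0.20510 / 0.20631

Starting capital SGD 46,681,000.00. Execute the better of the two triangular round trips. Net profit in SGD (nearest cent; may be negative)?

Net profit: SGD 184,687.12

Best loop SGD → BRL → EUR → SGD:
SGD 46,681,000.00 ÷ 0.29411 (buy BRL at ask) = BRL 158,719,526.71
BRL 158,719,526.71 × 0.20510 (sell BRL at bid) = EUR 32,553,374.93
EUR 32,553,374.93 ÷ 0.69461 (buy SGD at ask) = SGD 46,865,687.12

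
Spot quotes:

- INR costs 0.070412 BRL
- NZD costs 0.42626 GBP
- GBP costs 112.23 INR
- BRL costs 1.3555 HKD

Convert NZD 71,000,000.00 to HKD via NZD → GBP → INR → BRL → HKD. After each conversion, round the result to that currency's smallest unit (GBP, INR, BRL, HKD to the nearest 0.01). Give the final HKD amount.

NZD 71,000,000.00 × 0.42626 = GBP 30,264,460.00
GBP 30,264,460.00 × 112.23 = INR 3,396,580,345.80
INR 3,396,580,345.80 × 0.070412 = BRL 239,160,015.31
BRL 239,160,015.31 × 1.3555 = HKD 324,181,400.75

HKD 324,181,400.75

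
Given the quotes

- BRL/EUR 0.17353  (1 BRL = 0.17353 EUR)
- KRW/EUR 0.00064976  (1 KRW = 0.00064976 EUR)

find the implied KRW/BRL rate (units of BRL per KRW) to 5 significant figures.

1 KRW × 0.00064976 = 0.00064976 EUR
0.00064976 EUR ÷ 0.17353 = 0.00374437 BRL

KRW/BRL = 0.0037444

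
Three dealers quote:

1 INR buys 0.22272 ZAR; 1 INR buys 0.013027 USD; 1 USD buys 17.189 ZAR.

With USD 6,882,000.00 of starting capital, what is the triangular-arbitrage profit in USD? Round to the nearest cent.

Profit: USD 37,113.82

Profitable loop is USD → ZAR → INR → USD:
USD 6,882,000.00 × 17.189 = ZAR 118,294,698.00
ZAR 118,294,698.00 ÷ 0.22272 = INR 531,136,395.47
INR 531,136,395.47 × 0.013027 = USD 6,919,113.82
Profit = USD 6,919,113.82 − USD 6,882,000.00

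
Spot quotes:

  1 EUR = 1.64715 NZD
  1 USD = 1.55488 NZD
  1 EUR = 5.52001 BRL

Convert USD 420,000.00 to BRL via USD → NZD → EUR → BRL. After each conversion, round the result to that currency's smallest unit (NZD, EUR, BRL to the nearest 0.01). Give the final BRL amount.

USD 420,000.00 × 1.55488 = NZD 653,049.60
NZD 653,049.60 ÷ 1.64715 = EUR 396,472.45
EUR 396,472.45 × 5.52001 = BRL 2,188,531.89

BRL 2,188,531.89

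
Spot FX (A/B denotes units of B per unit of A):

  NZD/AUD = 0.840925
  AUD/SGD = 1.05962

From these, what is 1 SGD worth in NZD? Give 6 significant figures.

1 SGD ÷ 1.05962 = 0.943735 AUD
0.943735 AUD ÷ 0.840925 = 1.12226 NZD

SGD/NZD = 1.12226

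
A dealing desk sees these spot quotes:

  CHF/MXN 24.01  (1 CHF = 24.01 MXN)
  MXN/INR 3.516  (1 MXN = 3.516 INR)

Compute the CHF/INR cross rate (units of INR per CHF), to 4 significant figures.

CHF/INR = 84.42

1 CHF × 24.01 = 24.01 MXN
24.01 MXN × 3.516 = 84.4192 INR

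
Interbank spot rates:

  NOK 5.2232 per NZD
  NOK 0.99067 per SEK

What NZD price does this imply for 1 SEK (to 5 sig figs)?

SEK/NZD = 0.18967

1 SEK × 0.99067 = 0.99067 NOK
0.99067 NOK ÷ 5.2232 = 0.189667 NZD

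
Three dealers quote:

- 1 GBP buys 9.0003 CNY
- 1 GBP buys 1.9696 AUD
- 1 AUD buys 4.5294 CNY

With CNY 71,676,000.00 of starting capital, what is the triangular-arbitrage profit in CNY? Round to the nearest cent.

Profit: CNY 636,276.69

Profitable loop is CNY → AUD → GBP → CNY:
CNY 71,676,000.00 ÷ 4.5294 = AUD 15,824,612.53
AUD 15,824,612.53 ÷ 1.9696 = GBP 8,034,429.60
GBP 8,034,429.60 × 9.0003 = CNY 72,312,276.69
Profit = CNY 72,312,276.69 − CNY 71,676,000.00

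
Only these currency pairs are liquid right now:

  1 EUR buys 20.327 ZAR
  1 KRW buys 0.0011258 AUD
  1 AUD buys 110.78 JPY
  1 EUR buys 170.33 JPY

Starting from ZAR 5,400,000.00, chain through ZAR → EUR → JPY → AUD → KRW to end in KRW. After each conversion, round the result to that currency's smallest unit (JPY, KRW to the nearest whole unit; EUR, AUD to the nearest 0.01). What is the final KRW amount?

KRW 362,818,165

ZAR 5,400,000.00 ÷ 20.327 = EUR 265,656.52
EUR 265,656.52 × 170.33 = JPY 45,249,275
JPY 45,249,275 ÷ 110.78 = AUD 408,460.69
AUD 408,460.69 ÷ 0.0011258 = KRW 362,818,165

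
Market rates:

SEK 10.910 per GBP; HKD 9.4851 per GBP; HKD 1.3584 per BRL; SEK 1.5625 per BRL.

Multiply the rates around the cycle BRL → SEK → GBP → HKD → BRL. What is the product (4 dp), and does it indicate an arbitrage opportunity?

1.0000 (no arbitrage)

Around BRL → SEK → GBP → HKD → BRL: 1 × 1.5625 ÷ 10.910 × 9.4851 ÷ 1.3584 = 1.000022
Product ≈ 1 (deviation 0.002%, within rounding noise).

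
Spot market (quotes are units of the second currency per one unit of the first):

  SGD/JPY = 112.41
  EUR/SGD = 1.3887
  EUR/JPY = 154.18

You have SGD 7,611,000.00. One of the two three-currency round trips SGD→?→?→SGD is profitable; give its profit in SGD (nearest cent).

Profitable loop is SGD → JPY → EUR → SGD:
SGD 7,611,000.00 × 112.41 = JPY 855,552,510
JPY 855,552,510 ÷ 154.18 = EUR 5,549,049.88
EUR 5,549,049.88 × 1.3887 = SGD 7,705,965.56
Profit = SGD 7,705,965.56 − SGD 7,611,000.00

Profit: SGD 94,965.56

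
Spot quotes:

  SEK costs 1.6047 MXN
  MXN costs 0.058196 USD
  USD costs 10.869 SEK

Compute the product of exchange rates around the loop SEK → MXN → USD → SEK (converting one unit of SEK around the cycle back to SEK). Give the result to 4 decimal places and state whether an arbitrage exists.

Around SEK → MXN → USD → SEK: 1 × 1.6047 × 0.058196 × 10.869 = 1.015025
Product > 1; profitable direction is SEK → MXN → USD → SEK.

1.0150 (arbitrage exists)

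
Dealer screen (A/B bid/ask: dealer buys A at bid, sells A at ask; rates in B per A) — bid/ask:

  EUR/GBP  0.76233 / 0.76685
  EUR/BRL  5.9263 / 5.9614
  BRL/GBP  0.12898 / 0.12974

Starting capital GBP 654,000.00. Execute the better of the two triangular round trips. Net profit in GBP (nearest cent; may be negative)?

Best loop GBP → EUR → BRL → GBP:
GBP 654,000.00 ÷ 0.76685 (buy EUR at ask) = EUR 852,839.54
EUR 852,839.54 × 5.9263 (sell EUR at bid) = BRL 5,054,182.96
BRL 5,054,182.96 × 0.12898 (sell BRL at bid) = GBP 651,888.52

Net result: GBP -2,111.48 (no profitable arbitrage after spreads)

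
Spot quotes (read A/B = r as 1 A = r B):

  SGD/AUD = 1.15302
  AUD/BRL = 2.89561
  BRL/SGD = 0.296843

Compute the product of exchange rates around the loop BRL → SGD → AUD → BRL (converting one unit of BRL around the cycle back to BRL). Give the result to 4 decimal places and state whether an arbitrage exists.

0.9911 (arbitrage exists)

Around BRL → SGD → AUD → BRL: 1 × 0.296843 × 1.15302 × 2.89561 = 0.991069
Product < 1; profitable direction is BRL → AUD → SGD → BRL.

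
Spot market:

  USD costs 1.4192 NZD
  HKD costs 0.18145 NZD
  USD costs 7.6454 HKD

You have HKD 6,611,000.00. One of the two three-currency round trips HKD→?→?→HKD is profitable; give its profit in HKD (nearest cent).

Profitable loop is HKD → USD → NZD → HKD:
HKD 6,611,000.00 ÷ 7.6454 = USD 864,702.96
USD 864,702.96 × 1.4192 = NZD 1,227,186.44
NZD 1,227,186.44 ÷ 0.18145 = HKD 6,763,220.94
Profit = HKD 6,763,220.94 − HKD 6,611,000.00

Profit: HKD 152,220.94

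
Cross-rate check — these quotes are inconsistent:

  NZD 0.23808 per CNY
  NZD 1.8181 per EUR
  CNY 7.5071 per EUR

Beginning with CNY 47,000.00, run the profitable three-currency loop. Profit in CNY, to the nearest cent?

Profitable loop is CNY → EUR → NZD → CNY:
CNY 47,000.00 ÷ 7.5071 = EUR 6,260.74
EUR 6,260.74 × 1.8181 = NZD 11,382.65
NZD 11,382.65 ÷ 0.23808 = CNY 47,810.19
Profit = CNY 47,810.19 − CNY 47,000.00

Profit: CNY 810.19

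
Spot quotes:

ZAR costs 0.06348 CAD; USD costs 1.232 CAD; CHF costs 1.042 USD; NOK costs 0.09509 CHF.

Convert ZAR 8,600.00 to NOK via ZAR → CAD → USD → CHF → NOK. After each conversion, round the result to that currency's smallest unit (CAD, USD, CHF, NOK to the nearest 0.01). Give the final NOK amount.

ZAR 8,600.00 × 0.06348 = CAD 545.93
CAD 545.93 ÷ 1.232 = USD 443.12
USD 443.12 ÷ 1.042 = CHF 425.26
CHF 425.26 ÷ 0.09509 = NOK 4,472.18

NOK 4,472.18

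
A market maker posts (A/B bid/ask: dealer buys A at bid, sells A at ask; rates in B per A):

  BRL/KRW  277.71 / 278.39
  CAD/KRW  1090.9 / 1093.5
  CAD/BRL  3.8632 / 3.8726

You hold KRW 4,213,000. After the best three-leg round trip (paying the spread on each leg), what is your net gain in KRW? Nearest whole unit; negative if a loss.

Best loop KRW → BRL → CAD → KRW:
KRW 4,213,000 ÷ 278.39 (buy BRL at ask) = BRL 15,133.45
BRL 15,133.45 ÷ 3.8726 (buy CAD at ask) = CAD 3,907.83
CAD 3,907.83 × 1090.9 (sell CAD at bid) = KRW 4,263,047

Net profit: KRW 50,047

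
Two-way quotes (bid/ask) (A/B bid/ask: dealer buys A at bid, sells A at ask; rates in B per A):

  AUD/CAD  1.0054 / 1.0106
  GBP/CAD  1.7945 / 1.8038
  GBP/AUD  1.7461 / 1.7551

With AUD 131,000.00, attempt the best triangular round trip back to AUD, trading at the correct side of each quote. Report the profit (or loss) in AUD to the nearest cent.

Net profit: AUD 1,535.92

Best loop AUD → GBP → CAD → AUD:
AUD 131,000.00 ÷ 1.7551 (buy GBP at ask) = GBP 74,639.62
GBP 74,639.62 × 1.7945 (sell GBP at bid) = CAD 133,940.80
CAD 133,940.80 ÷ 1.0106 (buy AUD at ask) = AUD 132,535.92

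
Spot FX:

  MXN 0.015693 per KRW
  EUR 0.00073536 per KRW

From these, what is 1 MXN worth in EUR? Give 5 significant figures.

1 MXN ÷ 0.015693 = 63.7227 KRW
63.7227 KRW × 0.00073536 = 0.0468591 EUR

MXN/EUR = 0.046859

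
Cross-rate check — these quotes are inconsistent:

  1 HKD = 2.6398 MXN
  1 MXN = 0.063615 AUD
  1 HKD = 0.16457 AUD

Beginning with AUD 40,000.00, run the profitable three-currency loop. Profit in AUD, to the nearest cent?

Profit: AUD 816.89

Profitable loop is AUD → HKD → MXN → AUD:
AUD 40,000.00 ÷ 0.16457 = HKD 243,057.67
HKD 243,057.67 × 2.6398 = MXN 641,623.63
MXN 641,623.63 × 0.063615 = AUD 40,816.89
Profit = AUD 40,816.89 − AUD 40,000.00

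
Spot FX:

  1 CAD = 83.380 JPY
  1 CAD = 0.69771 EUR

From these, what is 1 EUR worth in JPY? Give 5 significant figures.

EUR/JPY = 119.51

1 EUR ÷ 0.69771 = 1.43326 CAD
1.43326 CAD × 83.380 = 119.505 JPY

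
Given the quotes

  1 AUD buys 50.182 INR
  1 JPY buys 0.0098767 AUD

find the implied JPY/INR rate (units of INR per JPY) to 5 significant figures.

JPY/INR = 0.49563

1 JPY × 0.0098767 = 0.0098767 AUD
0.0098767 AUD × 50.182 = 0.495633 INR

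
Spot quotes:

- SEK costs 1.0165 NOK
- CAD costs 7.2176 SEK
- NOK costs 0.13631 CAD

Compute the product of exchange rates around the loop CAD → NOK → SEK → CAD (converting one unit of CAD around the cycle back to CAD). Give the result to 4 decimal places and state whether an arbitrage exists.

0.9999 (no arbitrage)

Around CAD → NOK → SEK → CAD: 1 ÷ 0.13631 ÷ 1.0165 ÷ 7.2176 = 0.999936
Product ≈ 1 (deviation 0.006%, within rounding noise).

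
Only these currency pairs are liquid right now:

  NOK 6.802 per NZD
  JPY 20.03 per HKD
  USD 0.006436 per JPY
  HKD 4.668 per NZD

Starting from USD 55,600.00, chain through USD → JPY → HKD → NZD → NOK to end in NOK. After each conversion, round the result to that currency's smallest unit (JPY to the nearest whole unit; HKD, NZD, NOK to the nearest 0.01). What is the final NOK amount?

NOK 628,468.61

USD 55,600.00 ÷ 0.006436 = JPY 8,638,906
JPY 8,638,906 ÷ 20.03 = HKD 431,298.35
HKD 431,298.35 ÷ 4.668 = NZD 92,394.68
NZD 92,394.68 × 6.802 = NOK 628,468.61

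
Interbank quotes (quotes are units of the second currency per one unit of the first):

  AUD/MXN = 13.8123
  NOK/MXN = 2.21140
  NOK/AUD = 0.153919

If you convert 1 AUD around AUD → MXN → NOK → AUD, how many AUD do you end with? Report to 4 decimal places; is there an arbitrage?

0.9614 (arbitrage exists)

Around AUD → MXN → NOK → AUD: 1 × 13.8123 ÷ 2.21140 × 0.153919 = 0.961371
Product < 1; profitable direction is AUD → NOK → MXN → AUD.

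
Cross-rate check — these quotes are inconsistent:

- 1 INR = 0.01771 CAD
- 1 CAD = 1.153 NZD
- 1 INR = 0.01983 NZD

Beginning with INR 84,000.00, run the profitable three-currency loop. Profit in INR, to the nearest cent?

Profit: INR 2,497.68

Profitable loop is INR → CAD → NZD → INR:
INR 84,000.00 × 0.01771 = CAD 1,487.64
CAD 1,487.64 × 1.153 = NZD 1,715.25
NZD 1,715.25 ÷ 0.01983 = INR 86,497.68
Profit = INR 86,497.68 − INR 84,000.00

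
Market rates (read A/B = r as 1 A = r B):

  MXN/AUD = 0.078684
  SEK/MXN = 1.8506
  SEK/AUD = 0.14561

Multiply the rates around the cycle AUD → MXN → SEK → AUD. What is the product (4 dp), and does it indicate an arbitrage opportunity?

Around AUD → MXN → SEK → AUD: 1 ÷ 0.078684 ÷ 1.8506 × 0.14561 = 0.999982
Product ≈ 1 (deviation 0.002%, within rounding noise).

1.0000 (no arbitrage)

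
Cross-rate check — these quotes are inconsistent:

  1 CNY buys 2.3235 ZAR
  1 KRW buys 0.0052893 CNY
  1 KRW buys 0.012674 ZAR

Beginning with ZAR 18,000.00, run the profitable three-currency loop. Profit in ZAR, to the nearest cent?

Profitable loop is ZAR → CNY → KRW → ZAR:
ZAR 18,000.00 ÷ 2.3235 = CNY 7,746.93
CNY 7,746.93 ÷ 0.0052893 = KRW 1,464,642
KRW 1,464,642 × 0.012674 = ZAR 18,562.88
Profit = ZAR 18,562.88 − ZAR 18,000.00

Profit: ZAR 562.88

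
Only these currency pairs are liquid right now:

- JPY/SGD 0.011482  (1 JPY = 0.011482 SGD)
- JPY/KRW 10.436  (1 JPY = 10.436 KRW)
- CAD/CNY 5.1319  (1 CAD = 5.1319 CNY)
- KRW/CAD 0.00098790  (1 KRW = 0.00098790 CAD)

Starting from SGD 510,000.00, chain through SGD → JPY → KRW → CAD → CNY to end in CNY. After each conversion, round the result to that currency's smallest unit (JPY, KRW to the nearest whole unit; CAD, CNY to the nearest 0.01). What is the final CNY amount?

CNY 2,350,054.20

SGD 510,000.00 ÷ 0.011482 = JPY 44,417,349
JPY 44,417,349 × 10.436 = KRW 463,539,454
KRW 463,539,454 × 0.00098790 = CAD 457,930.63
CAD 457,930.63 × 5.1319 = CNY 2,350,054.20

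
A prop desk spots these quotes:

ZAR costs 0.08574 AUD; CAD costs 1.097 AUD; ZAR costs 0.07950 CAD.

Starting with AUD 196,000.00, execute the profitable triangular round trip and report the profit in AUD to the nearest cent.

Profitable loop is AUD → ZAR → CAD → AUD:
AUD 196,000.00 ÷ 0.08574 = ZAR 2,285,980.87
ZAR 2,285,980.87 × 0.07950 = CAD 181,735.48
CAD 181,735.48 × 1.097 = AUD 199,363.82
Profit = AUD 199,363.82 − AUD 196,000.00

Profit: AUD 3,363.82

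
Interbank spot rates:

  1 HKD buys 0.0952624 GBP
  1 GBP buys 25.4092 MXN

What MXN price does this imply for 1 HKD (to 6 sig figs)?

HKD/MXN = 2.42054

1 HKD × 0.0952624 = 0.0952624 GBP
0.0952624 GBP × 25.4092 = 2.42054 MXN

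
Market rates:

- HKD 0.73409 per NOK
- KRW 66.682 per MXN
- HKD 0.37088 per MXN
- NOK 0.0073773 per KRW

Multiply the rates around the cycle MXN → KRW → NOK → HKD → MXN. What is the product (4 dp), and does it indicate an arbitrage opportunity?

0.9737 (arbitrage exists)

Around MXN → KRW → NOK → HKD → MXN: 1 × 66.682 × 0.0073773 × 0.73409 ÷ 0.37088 = 0.973693
Product < 1; profitable direction is MXN → HKD → NOK → KRW → MXN.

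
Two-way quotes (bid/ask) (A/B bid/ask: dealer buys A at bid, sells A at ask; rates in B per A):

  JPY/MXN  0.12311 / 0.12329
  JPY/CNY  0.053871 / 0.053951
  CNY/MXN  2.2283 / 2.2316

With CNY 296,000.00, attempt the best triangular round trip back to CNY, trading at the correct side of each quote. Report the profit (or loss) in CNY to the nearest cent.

Best loop CNY → JPY → MXN → CNY:
CNY 296,000.00 ÷ 0.053951 (buy JPY at ask) = JPY 5,486,460
JPY 5,486,460 × 0.12311 (sell JPY at bid) = MXN 675,438.08
MXN 675,438.08 ÷ 2.2316 (buy CNY at ask) = CNY 302,669.87

Net profit: CNY 6,669.87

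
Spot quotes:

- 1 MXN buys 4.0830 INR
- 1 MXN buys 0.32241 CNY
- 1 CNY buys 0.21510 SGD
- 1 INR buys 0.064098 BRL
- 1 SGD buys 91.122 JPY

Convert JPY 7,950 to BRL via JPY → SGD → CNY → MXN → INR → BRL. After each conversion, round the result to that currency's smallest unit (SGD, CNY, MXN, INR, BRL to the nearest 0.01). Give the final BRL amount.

BRL 329.27

JPY 7,950 ÷ 91.122 = SGD 87.25
SGD 87.25 ÷ 0.21510 = CNY 405.63
CNY 405.63 ÷ 0.32241 = MXN 1,258.12
MXN 1,258.12 × 4.0830 = INR 5,136.90
INR 5,136.90 × 0.064098 = BRL 329.27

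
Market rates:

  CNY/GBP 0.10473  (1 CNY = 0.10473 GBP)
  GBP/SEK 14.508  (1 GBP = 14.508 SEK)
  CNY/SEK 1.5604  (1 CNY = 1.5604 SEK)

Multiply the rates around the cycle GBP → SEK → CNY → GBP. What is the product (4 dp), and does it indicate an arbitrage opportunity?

0.9737 (arbitrage exists)

Around GBP → SEK → CNY → GBP: 1 × 14.508 ÷ 1.5604 × 0.10473 = 0.973739
Product < 1; profitable direction is GBP → CNY → SEK → GBP.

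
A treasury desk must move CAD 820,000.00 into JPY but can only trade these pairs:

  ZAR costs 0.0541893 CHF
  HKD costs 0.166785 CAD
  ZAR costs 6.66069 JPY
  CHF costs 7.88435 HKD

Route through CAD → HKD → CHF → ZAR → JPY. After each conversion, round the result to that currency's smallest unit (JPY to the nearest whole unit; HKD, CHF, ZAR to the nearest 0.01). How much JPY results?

CAD 820,000.00 ÷ 0.166785 = HKD 4,916,509.28
HKD 4,916,509.28 ÷ 7.88435 = CHF 623,578.26
CHF 623,578.26 ÷ 0.0541893 = ZAR 11,507,405.71
ZAR 11,507,405.71 × 6.66069 = JPY 76,647,262

JPY 76,647,262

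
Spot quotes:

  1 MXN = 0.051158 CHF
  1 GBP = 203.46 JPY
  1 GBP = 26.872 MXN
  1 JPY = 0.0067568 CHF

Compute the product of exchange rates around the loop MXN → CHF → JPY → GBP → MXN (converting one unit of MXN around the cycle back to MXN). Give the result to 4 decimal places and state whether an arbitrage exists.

Around MXN → CHF → JPY → GBP → MXN: 1 × 0.051158 ÷ 0.0067568 ÷ 203.46 × 26.872 = 0.999985
Product ≈ 1 (deviation 0.002%, within rounding noise).

1.0000 (no arbitrage)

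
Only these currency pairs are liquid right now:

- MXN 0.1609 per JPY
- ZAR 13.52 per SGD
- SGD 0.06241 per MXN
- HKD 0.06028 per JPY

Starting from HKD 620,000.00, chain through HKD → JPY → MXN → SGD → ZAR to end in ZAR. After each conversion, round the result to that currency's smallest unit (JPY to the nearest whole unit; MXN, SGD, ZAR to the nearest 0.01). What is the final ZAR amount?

ZAR 1,396,385.62

HKD 620,000.00 ÷ 0.06028 = JPY 10,285,335
JPY 10,285,335 × 0.1609 = MXN 1,654,910.40
MXN 1,654,910.40 × 0.06241 = SGD 103,282.96
SGD 103,282.96 × 13.52 = ZAR 1,396,385.62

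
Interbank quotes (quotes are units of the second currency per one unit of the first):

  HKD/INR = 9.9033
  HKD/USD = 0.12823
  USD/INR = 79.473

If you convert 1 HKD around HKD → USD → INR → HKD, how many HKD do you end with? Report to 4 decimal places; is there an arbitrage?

1.0290 (arbitrage exists)

Around HKD → USD → INR → HKD: 1 × 0.12823 × 79.473 ÷ 9.9033 = 1.029033
Product > 1; profitable direction is HKD → USD → INR → HKD.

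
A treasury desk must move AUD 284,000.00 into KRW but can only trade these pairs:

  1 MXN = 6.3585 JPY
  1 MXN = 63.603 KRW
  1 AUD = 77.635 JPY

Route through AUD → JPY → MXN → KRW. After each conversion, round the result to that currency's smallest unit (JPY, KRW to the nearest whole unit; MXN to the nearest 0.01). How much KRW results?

AUD 284,000.00 × 77.635 = JPY 22,048,340
JPY 22,048,340 ÷ 6.3585 = MXN 3,467,537.94
MXN 3,467,537.94 × 63.603 = KRW 220,545,816

KRW 220,545,816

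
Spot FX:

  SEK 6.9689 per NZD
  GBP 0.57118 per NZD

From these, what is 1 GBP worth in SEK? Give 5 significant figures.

GBP/SEK = 12.201

1 GBP ÷ 0.57118 = 1.75076 NZD
1.75076 NZD × 6.9689 = 12.2009 SEK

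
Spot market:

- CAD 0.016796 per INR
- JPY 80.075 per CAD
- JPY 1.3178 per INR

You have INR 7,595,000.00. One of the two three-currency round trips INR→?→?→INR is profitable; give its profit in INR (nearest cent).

Profitable loop is INR → CAD → JPY → INR:
INR 7,595,000.00 × 0.016796 = CAD 127,565.62
CAD 127,565.62 × 80.075 = JPY 10,214,817
JPY 10,214,817 ÷ 1.3178 = INR 7,751,416.77
Profit = INR 7,751,416.77 − INR 7,595,000.00

Profit: INR 156,416.77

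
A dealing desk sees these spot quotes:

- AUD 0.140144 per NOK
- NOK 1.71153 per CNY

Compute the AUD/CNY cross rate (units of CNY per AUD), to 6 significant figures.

AUD/CNY = 4.16909

1 AUD ÷ 0.140144 = 7.13552 NOK
7.13552 NOK ÷ 1.71153 = 4.16909 CNY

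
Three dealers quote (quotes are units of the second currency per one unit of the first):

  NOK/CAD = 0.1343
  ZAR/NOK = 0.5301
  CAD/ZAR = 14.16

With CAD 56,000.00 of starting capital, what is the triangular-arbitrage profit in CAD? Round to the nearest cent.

Profitable loop is CAD → ZAR → NOK → CAD:
CAD 56,000.00 × 14.16 = ZAR 792,960.00
ZAR 792,960.00 × 0.5301 = NOK 420,348.10
NOK 420,348.10 × 0.1343 = CAD 56,452.75
Profit = CAD 56,452.75 − CAD 56,000.00

Profit: CAD 452.75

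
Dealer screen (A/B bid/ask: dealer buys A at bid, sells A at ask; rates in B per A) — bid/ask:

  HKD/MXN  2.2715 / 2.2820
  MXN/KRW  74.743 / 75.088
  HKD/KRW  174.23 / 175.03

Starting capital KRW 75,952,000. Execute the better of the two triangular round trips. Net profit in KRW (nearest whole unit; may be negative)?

Best loop KRW → MXN → HKD → KRW:
KRW 75,952,000 ÷ 75.088 (buy MXN at ask) = MXN 1,011,506.50
MXN 1,011,506.50 ÷ 2.2820 (buy HKD at ask) = HKD 443,254.38
HKD 443,254.38 × 174.23 (sell HKD at bid) = KRW 77,228,211

Net profit: KRW 1,276,211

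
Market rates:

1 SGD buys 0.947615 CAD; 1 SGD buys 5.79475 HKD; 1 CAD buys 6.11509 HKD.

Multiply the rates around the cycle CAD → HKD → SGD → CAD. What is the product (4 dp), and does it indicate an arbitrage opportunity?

Around CAD → HKD → SGD → CAD: 1 × 6.11509 ÷ 5.79475 × 0.947615 = 1.000000
Product ≈ 1 (deviation 0.000%, within rounding noise).

1.0000 (no arbitrage)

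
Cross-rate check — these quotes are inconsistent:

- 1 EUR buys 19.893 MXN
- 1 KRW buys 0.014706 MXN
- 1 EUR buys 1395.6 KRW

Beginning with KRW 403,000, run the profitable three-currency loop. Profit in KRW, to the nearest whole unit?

Profit: KRW 12,777

Profitable loop is KRW → MXN → EUR → KRW:
KRW 403,000 × 0.014706 = MXN 5,926.52
MXN 5,926.52 ÷ 19.893 = EUR 297.92
EUR 297.92 × 1395.6 = KRW 415,777
Profit = KRW 415,777 − KRW 403,000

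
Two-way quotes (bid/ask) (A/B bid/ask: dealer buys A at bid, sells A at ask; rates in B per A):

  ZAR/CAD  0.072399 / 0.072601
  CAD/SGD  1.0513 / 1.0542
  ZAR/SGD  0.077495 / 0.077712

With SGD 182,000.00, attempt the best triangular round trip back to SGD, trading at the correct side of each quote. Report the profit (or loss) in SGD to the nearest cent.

Best loop SGD → CAD → ZAR → SGD:
SGD 182,000.00 ÷ 1.0542 (buy CAD at ask) = CAD 172,642.76
CAD 172,642.76 ÷ 0.072601 (buy ZAR at ask) = ZAR 2,377,966.73
ZAR 2,377,966.73 × 0.077495 (sell ZAR at bid) = SGD 184,280.53

Net profit: SGD 2,280.53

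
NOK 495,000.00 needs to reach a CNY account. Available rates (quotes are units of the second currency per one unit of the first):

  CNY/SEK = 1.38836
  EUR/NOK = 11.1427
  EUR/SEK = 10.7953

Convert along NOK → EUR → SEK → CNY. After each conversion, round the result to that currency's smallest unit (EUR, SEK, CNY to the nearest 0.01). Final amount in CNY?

NOK 495,000.00 ÷ 11.1427 = EUR 44,423.70
EUR 44,423.70 × 10.7953 = SEK 479,567.17
SEK 479,567.17 ÷ 1.38836 = CNY 345,419.90

CNY 345,419.90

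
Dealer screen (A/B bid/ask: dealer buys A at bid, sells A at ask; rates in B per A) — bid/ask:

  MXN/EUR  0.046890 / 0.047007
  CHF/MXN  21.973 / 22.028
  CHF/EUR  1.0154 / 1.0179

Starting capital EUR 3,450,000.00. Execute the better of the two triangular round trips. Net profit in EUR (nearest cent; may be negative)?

Best loop EUR → CHF → MXN → EUR:
EUR 3,450,000.00 ÷ 1.0179 (buy CHF at ask) = CHF 3,389,330.98
CHF 3,389,330.98 × 21.973 (sell CHF at bid) = MXN 74,473,769.53
MXN 74,473,769.53 × 0.046890 (sell MXN at bid) = EUR 3,492,075.05

Net profit: EUR 42,075.05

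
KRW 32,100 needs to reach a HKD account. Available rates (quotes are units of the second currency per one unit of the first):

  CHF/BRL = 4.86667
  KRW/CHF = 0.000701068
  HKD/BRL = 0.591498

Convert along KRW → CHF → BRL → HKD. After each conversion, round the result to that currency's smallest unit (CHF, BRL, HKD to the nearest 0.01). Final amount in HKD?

HKD 185.12

KRW 32,100 × 0.000701068 = CHF 22.50
CHF 22.50 × 4.86667 = BRL 109.50
BRL 109.50 ÷ 0.591498 = HKD 185.12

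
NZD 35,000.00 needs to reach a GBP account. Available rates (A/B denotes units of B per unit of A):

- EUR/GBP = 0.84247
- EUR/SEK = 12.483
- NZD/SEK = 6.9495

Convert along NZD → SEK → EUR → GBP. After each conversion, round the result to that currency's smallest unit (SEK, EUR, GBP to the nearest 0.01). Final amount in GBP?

NZD 35,000.00 × 6.9495 = SEK 243,232.50
SEK 243,232.50 ÷ 12.483 = EUR 19,485.10
EUR 19,485.10 × 0.84247 = GBP 16,415.61

GBP 16,415.61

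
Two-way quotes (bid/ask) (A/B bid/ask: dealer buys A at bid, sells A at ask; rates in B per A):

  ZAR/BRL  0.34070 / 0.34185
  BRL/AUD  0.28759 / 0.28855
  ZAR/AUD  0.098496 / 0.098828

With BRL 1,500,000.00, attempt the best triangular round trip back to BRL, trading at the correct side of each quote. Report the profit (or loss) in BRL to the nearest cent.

Best loop BRL → ZAR → AUD → BRL:
BRL 1,500,000.00 ÷ 0.34185 (buy ZAR at ask) = ZAR 4,387,889.43
ZAR 4,387,889.43 × 0.098496 (sell ZAR at bid) = AUD 432,189.56
AUD 432,189.56 ÷ 0.28855 (buy BRL at ask) = BRL 1,497,797.81

Net result: BRL -2,202.19 (no profitable arbitrage after spreads)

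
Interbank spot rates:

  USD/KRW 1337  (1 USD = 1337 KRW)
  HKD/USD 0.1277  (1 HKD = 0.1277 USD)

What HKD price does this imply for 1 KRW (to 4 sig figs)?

KRW/HKD = 0.005857

1 KRW ÷ 1337 = 0.000747943 USD
0.000747943 USD ÷ 0.1277 = 0.00585703 HKD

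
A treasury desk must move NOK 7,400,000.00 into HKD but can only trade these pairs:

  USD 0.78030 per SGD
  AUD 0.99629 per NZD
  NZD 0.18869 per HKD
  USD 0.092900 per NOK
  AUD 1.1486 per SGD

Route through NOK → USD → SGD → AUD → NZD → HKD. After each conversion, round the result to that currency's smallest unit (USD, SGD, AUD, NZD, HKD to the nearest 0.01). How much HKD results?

HKD 5,382,945.52

NOK 7,400,000.00 × 0.092900 = USD 687,460.00
USD 687,460.00 ÷ 0.78030 = SGD 881,020.12
SGD 881,020.12 × 1.1486 = AUD 1,011,939.71
AUD 1,011,939.71 ÷ 0.99629 = NZD 1,015,707.99
NZD 1,015,707.99 ÷ 0.18869 = HKD 5,382,945.52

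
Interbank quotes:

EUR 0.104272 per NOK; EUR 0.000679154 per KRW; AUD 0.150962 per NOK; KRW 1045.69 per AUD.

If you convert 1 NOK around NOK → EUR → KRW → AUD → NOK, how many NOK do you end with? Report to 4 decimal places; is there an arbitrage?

Around NOK → EUR → KRW → AUD → NOK: 1 × 0.104272 ÷ 0.000679154 ÷ 1045.69 ÷ 0.150962 = 0.972588
Product < 1; profitable direction is NOK → AUD → KRW → EUR → NOK.

0.9726 (arbitrage exists)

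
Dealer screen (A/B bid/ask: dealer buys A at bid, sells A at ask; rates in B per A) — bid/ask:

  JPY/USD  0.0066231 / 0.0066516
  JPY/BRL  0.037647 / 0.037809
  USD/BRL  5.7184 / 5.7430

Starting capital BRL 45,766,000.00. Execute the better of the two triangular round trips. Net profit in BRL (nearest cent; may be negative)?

Best loop BRL → JPY → USD → BRL:
BRL 45,766,000.00 ÷ 0.037809 (buy JPY at ask) = JPY 1,210,452,538
JPY 1,210,452,538 × 0.0066231 (sell JPY at bid) = USD 8,016,948.20
USD 8,016,948.20 × 5.7184 (sell USD at bid) = BRL 45,844,116.60

Net profit: BRL 78,116.60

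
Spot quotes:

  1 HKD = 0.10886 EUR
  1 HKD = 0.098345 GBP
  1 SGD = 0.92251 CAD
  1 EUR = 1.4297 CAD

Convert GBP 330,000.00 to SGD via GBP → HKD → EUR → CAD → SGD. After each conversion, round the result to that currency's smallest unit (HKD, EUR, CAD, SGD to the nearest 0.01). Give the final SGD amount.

GBP 330,000.00 ÷ 0.098345 = HKD 3,355,534.09
HKD 3,355,534.09 × 0.10886 = EUR 365,283.44
EUR 365,283.44 × 1.4297 = CAD 522,245.73
CAD 522,245.73 ÷ 0.92251 = SGD 566,113.90

SGD 566,113.90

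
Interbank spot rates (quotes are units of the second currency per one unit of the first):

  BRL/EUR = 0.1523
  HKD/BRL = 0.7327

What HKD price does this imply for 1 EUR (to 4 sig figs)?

1 EUR ÷ 0.1523 = 6.56599 BRL
6.56599 BRL ÷ 0.7327 = 8.96136 HKD

EUR/HKD = 8.961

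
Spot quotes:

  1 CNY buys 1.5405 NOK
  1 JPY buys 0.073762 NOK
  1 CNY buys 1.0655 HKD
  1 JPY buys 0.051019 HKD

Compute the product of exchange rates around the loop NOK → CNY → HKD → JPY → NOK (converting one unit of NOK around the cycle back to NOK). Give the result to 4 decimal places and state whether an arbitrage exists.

1.0000 (no arbitrage)

Around NOK → CNY → HKD → JPY → NOK: 1 ÷ 1.5405 × 1.0655 ÷ 0.051019 × 0.073762 = 0.999983
Product ≈ 1 (deviation 0.002%, within rounding noise).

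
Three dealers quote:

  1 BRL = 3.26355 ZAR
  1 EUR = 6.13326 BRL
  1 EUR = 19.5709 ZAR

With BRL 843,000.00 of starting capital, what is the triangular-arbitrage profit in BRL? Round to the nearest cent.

Profitable loop is BRL → ZAR → EUR → BRL:
BRL 843,000.00 × 3.26355 = ZAR 2,751,172.65
ZAR 2,751,172.65 ÷ 19.5709 = EUR 140,574.66
EUR 140,574.66 × 6.13326 = BRL 862,180.95
Profit = BRL 862,180.95 − BRL 843,000.00

Profit: BRL 19,180.95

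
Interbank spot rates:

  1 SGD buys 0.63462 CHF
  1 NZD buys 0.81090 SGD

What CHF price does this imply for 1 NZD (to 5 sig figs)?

1 NZD × 0.81090 = 0.8109 SGD
0.8109 SGD × 0.63462 = 0.514613 CHF

NZD/CHF = 0.51461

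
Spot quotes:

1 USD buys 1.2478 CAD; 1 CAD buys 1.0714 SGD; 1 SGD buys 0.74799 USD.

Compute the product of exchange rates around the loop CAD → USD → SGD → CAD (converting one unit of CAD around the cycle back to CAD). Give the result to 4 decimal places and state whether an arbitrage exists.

1.0000 (no arbitrage)

Around CAD → USD → SGD → CAD: 1 ÷ 1.2478 ÷ 0.74799 ÷ 1.0714 = 1.000017
Product ≈ 1 (deviation 0.002%, within rounding noise).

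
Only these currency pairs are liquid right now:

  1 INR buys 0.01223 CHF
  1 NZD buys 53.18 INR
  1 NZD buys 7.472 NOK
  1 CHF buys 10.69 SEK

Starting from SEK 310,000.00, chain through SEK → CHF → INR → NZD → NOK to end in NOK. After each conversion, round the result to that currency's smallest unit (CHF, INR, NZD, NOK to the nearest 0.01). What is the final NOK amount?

NOK 333,154.74

SEK 310,000.00 ÷ 10.69 = CHF 28,999.06
CHF 28,999.06 ÷ 0.01223 = INR 2,371,141.46
INR 2,371,141.46 ÷ 53.18 = NZD 44,587.09
NZD 44,587.09 × 7.472 = NOK 333,154.74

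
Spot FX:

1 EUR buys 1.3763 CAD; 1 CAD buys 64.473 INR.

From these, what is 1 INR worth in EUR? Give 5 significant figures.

INR/EUR = 0.011270

1 INR ÷ 64.473 = 0.0155104 CAD
0.0155104 CAD ÷ 1.3763 = 0.0112696 EUR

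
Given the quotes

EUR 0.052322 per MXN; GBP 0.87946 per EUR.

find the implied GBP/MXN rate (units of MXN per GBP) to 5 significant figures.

GBP/MXN = 21.732

1 GBP ÷ 0.87946 = 1.13706 EUR
1.13706 EUR ÷ 0.052322 = 21.732 MXN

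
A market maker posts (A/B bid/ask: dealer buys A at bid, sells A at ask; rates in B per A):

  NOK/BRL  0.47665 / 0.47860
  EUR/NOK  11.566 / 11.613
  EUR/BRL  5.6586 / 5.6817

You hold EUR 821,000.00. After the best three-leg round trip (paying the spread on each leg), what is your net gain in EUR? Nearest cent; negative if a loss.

Best loop EUR → BRL → NOK → EUR:
EUR 821,000.00 × 5.6586 (sell EUR at bid) = BRL 4,645,710.60
BRL 4,645,710.60 ÷ 0.47860 (buy NOK at ask) = NOK 9,706,875.47
NOK 9,706,875.47 ÷ 11.613 (buy EUR at ask) = EUR 835,862.87

Net profit: EUR 14,862.87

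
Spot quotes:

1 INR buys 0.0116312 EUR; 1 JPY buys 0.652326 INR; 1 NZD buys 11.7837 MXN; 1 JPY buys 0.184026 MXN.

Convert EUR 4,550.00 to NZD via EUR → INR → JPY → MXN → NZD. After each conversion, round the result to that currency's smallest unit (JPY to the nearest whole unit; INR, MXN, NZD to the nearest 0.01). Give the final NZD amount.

EUR 4,550.00 ÷ 0.0116312 = INR 391,189.22
INR 391,189.22 ÷ 0.652326 = JPY 599,684
JPY 599,684 × 0.184026 = MXN 110,357.45
MXN 110,357.45 ÷ 11.7837 = NZD 9,365.26

NZD 9,365.26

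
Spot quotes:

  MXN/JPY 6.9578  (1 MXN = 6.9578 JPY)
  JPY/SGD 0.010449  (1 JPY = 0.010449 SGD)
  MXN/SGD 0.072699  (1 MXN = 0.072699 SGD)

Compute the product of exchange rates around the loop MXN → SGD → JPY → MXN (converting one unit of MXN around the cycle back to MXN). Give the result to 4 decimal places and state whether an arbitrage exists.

Around MXN → SGD → JPY → MXN: 1 × 0.072699 ÷ 0.010449 ÷ 6.9578 = 0.999958
Product ≈ 1 (deviation 0.004%, within rounding noise).

1.0000 (no arbitrage)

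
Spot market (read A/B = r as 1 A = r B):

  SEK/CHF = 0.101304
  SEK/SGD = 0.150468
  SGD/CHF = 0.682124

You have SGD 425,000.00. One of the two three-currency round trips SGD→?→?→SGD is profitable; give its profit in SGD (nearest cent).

Profitable loop is SGD → CHF → SEK → SGD:
SGD 425,000.00 × 0.682124 = CHF 289,902.70
CHF 289,902.70 ÷ 0.101304 = SEK 2,861,710.30
SEK 2,861,710.30 × 0.150468 = SGD 430,595.83
Profit = SGD 430,595.83 − SGD 425,000.00

Profit: SGD 5,595.83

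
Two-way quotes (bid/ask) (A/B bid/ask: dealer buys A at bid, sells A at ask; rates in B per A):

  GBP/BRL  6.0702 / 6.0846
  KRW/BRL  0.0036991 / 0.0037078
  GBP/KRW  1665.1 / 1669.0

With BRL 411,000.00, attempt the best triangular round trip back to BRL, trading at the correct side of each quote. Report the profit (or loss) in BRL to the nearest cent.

Net profit: BRL 5,050.63

Best loop BRL → GBP → KRW → BRL:
BRL 411,000.00 ÷ 6.0846 (buy GBP at ask) = GBP 67,547.58
GBP 67,547.58 × 1665.1 (sell GBP at bid) = KRW 112,473,474
KRW 112,473,474 × 0.0036991 (sell KRW at bid) = BRL 416,050.63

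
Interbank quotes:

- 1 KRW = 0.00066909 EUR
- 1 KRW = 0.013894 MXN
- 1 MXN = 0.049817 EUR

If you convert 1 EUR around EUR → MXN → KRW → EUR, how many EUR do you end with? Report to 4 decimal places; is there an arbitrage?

Around EUR → MXN → KRW → EUR: 1 ÷ 0.049817 ÷ 0.013894 × 0.00066909 = 0.966673
Product < 1; profitable direction is EUR → KRW → MXN → EUR.

0.9667 (arbitrage exists)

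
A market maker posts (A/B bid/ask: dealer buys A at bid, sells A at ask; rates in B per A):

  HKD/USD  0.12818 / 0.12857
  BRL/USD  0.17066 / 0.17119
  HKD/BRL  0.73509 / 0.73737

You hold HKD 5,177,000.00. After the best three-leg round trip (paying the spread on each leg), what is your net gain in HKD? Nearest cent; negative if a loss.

Net profit: HKD 79,958.83

Best loop HKD → USD → BRL → HKD:
HKD 5,177,000.00 × 0.12818 (sell HKD at bid) = USD 663,587.86
USD 663,587.86 ÷ 0.17119 (buy BRL at ask) = BRL 3,876,323.73
BRL 3,876,323.73 ÷ 0.73737 (buy HKD at ask) = HKD 5,256,958.83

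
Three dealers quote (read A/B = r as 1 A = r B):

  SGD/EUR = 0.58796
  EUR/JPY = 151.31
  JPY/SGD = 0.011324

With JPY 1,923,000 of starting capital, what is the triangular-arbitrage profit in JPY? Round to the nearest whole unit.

Profit: JPY 14,290

Profitable loop is JPY → SGD → EUR → JPY:
JPY 1,923,000 × 0.011324 = SGD 21,776.05
SGD 21,776.05 × 0.58796 = EUR 12,803.45
EUR 12,803.45 × 151.31 = JPY 1,937,290
Profit = JPY 1,937,290 − JPY 1,923,000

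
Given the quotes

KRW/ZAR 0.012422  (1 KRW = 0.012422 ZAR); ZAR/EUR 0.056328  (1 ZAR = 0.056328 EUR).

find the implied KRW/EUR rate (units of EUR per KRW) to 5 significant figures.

1 KRW × 0.012422 = 0.012422 ZAR
0.012422 ZAR × 0.056328 = 0.000699706 EUR

KRW/EUR = 0.00069971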